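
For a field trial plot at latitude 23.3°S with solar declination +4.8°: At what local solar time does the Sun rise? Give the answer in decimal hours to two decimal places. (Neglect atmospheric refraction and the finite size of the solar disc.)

6.14 h

cos H_s = −tan(-23.3°) · tan(4.8°) = 0.0362, so H_s = arccos(0.0362) = 87.93°.
Sunrise is at 12 − H_s/15 = 12 − 5.862 = 6.138 h local solar time.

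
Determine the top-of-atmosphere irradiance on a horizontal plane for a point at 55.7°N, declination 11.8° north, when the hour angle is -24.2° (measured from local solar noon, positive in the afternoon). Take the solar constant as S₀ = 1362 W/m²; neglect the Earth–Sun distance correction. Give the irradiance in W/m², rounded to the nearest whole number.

915 W/m²

cos θ_z = sin(55.7°) sin(11.8°) + cos(55.7°) cos(11.8°) cos(-24.20°) = 0.1689 + 0.5031 = 0.6720.
Top-of-atmosphere irradiance = S₀ cos θ_z = 1362 × 0.6720 = 915.26 W/m².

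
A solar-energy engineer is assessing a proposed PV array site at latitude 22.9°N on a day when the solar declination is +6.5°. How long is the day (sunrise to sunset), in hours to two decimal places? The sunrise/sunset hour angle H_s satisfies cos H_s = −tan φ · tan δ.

12.37 hours

−tan φ tan δ = −(0.4224)(0.1139) = -0.0481; H_s = arccos(-0.0481) = 92.76°.
Day length = 2 H_s / 15° h⁻¹ = 185.52° / 15 = 12.368 h.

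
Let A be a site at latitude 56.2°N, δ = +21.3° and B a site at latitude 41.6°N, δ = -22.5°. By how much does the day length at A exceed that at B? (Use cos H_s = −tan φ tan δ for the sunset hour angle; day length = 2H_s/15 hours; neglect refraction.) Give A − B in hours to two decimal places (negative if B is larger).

+7.63 h

A: H_s = arccos(−tan 56.2° · tan 21.3°) = 125.62°, so 2H_s/15 = 16.7493 h.
B: H_s = arccos(−tan 41.6° · tan -22.5°) = 68.42°, so 2H_s/15 = 9.1227 h.
A − B = 16.7493 − 9.1227 = 7.6266 h.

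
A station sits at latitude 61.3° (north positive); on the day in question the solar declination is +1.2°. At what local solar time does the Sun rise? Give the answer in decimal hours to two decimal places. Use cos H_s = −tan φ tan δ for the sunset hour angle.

5.85 h

The sunset hour angle satisfies cos H_s = −tan φ tan δ = -0.0383, giving H_s = 92.19°.
Sunrise is at 12 − H_s/15 = 12 − 6.146 = 5.854 h local solar time.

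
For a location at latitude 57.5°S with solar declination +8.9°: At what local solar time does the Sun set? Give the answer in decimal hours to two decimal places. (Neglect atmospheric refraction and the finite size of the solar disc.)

17.05 h

The sunset hour angle satisfies cos H_s = −tan φ tan δ = 0.2458, giving H_s = 75.77°.
Sunset is at 12 + H_s/15 = 12 + 5.051 = 17.051 h local solar time.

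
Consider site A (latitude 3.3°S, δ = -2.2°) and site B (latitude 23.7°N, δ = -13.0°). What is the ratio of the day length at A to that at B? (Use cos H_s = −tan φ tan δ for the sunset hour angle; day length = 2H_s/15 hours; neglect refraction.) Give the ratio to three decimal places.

1.071

A: H_s = arccos(−tan -3.3° · tan -2.2°) = 90.13°, so 2H_s/15 = 12.0173 h.
B: H_s = arccos(−tan 23.7° · tan -13.0°) = 84.18°, so 2H_s/15 = 11.2240 h.
Ratio A/B = 12.0173 / 11.2240 = 1.0707.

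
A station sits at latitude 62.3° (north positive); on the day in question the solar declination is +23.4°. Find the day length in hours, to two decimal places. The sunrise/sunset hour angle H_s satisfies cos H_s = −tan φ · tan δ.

The sunset hour angle satisfies cos H_s = −tan φ tan δ = -0.8242, giving H_s = 145.51°.
Day length = 2 H_s / 15° h⁻¹ = 291.02° / 15 = 19.401 h.

19.40 hours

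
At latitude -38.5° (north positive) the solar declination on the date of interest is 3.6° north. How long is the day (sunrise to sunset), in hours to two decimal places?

11.62 hours

The sunset hour angle satisfies cos H_s = −tan φ tan δ = 0.0500, giving H_s = 87.13°.
Day length = 2 H_s / 15° h⁻¹ = 174.26° / 15 = 11.617 h.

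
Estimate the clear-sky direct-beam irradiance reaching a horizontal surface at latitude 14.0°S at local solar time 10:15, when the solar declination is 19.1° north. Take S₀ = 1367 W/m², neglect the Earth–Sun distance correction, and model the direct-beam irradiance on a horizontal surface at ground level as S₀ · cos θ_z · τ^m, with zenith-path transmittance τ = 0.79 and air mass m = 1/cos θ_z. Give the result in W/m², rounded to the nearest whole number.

740 W/m²

Hour angle H = 15° × (10.25 − 12) = -26.25°.
cos θ_z = sin φ sin δ + cos φ cos δ cos H = (-0.2419)(0.3272) + (0.9703)(0.9449)(0.8969) = 0.7432.
Air mass m = 1/cos θ_z = 1/0.7432 = 1.346; τ^m = 0.79^1.346 = 0.7281.
Surface direct beam = 1367 × 0.7432 × 0.7281 = 739.72 W/m².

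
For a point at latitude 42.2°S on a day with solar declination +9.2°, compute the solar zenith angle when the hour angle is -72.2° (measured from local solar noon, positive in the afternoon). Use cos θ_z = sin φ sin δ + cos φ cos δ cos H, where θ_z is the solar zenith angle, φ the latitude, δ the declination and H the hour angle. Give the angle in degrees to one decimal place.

83.3°

With φ = -42.2°, δ = 9.2°, H = -72.20°: sin φ sin δ = -0.1074, cos φ cos δ cos H = 0.2235, so cos θ_z = 0.1161.
θ_z = arccos(0.1161) = 83.33°.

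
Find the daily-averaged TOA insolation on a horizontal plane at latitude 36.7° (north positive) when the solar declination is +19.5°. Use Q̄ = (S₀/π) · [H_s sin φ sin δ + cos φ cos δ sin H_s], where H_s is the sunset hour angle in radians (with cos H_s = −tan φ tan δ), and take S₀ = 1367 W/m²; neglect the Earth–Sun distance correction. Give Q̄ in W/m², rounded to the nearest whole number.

−tan φ tan δ = −(0.7454)(0.3541) = -0.2639; H_s = arccos(-0.2639) = 105.30°. In radians, H_s = 1.8378.
H_s sin φ sin δ = 1.8378 × 0.5976 × 0.3338 = 0.3666.
cos φ cos δ sin H_s = 0.8018 × 0.9426 × 0.9646 = 0.7290.
Q̄ = (1367/π) × (0.3666 + 0.7290) = 435.13 × 1.0956 = 476.73 W/m².

477 W/m²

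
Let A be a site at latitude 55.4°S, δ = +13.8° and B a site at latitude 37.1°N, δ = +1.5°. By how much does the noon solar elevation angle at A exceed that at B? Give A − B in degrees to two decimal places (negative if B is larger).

A: 90° − |-55.4 − (13.8)| = 20.80°.
B: 90° − |37.1 − (1.5)| = 54.40°.
A − B = 20.80 − 54.40 = -33.60°.

-33.60°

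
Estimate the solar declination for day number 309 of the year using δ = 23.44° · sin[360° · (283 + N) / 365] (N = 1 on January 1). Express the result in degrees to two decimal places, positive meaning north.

360 × (283 + 309) / 365 = 583.890°; sin(583.890°) = -0.6933.
δ = 23.44 × -0.6933 = -16.251° ≈ -16.25°.

-16.25°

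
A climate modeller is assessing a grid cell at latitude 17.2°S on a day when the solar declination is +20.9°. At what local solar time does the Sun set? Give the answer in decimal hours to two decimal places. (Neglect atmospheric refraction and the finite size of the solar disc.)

−tan φ tan δ = −(-0.3096)(0.3819) = 0.1182; H_s = arccos(0.1182) = 83.21°.
Sunset is at 12 + H_s/15 = 12 + 5.547 = 17.547 h local solar time.

17.55 h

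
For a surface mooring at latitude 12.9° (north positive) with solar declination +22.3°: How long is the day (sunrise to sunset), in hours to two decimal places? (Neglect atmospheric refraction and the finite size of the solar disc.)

cos H_s = −tan(12.9°) · tan(22.3°) = -0.0939, so H_s = arccos(-0.0939) = 95.39°.
Day length = 2 H_s / 15° h⁻¹ = 190.78° / 15 = 12.719 h.

12.72 hours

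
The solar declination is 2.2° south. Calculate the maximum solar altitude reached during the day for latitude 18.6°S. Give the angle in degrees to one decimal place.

73.6°

At local solar noon the hour angle is zero, so the elevation is 90° − |φ − δ| = 90° − |-18.6° − (-2.2°)| = 90° − 16.4° = 73.6°.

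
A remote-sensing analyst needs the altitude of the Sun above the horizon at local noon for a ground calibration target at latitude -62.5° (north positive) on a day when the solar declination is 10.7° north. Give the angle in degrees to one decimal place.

16.8°

At local solar noon the hour angle is zero, so the elevation is 90° − |φ − δ| = 90° − |-62.5° − (10.7°)| = 90° − 73.2° = 16.8°.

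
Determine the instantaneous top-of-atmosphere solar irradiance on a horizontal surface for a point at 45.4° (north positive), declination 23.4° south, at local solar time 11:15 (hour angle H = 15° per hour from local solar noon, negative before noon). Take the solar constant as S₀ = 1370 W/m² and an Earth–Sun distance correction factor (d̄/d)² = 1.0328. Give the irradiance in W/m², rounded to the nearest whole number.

494 W/m²

Hour angle H = 15° × (11.25 − 12) = -11.25°.
cos θ_z = sin(45.4°) sin(-23.4°) + cos(45.4°) cos(-23.4°) cos(-11.25°) = -0.2828 + 0.6320 = 0.3492.
Top-of-atmosphere irradiance = S₀ (d̄/d)² cos θ_z = 1370 × 1.0328 × 0.3492 = 494.10 W/m².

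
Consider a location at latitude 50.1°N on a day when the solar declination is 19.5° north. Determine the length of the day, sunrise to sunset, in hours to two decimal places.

15.34 hours

cos H_s = −tan(50.1°) · tan(19.5°) = -0.4235, so H_s = arccos(-0.4235) = 115.06°.
Day length = 2 H_s / 15° h⁻¹ = 230.12° / 15 = 15.341 h.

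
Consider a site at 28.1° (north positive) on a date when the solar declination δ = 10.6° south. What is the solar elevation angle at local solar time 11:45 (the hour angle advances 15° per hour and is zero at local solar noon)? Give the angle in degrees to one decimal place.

Hour angle H = 15° × (11.75 − 12) = -3.75°.
cos θ_z = sin(28.1°) sin(-10.6°) + cos(28.1°) cos(-10.6°) cos(-3.75°) = -0.0866 + 0.8652 = 0.7786.
θ_z = arccos(0.7786) = 38.87°, so the elevation is 90° − 38.87° = 51.13°.

51.1°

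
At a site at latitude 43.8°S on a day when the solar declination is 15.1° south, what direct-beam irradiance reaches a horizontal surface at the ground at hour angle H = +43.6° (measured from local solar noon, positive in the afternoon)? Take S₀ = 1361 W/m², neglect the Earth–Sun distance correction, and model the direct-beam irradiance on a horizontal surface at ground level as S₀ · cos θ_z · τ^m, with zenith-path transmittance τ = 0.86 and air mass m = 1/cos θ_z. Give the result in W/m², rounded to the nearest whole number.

cos θ_z = sin(-43.8°) sin(-15.1°) + cos(-43.8°) cos(-15.1°) cos(43.60°) = 0.1803 + 0.5046 = 0.6849.
Air mass m = 1/cos θ_z = 1/0.6849 = 1.460; τ^m = 0.86^1.460 = 0.8024.
Surface direct beam = 1361 × 0.6849 × 0.8024 = 747.96 W/m².

748 W/m²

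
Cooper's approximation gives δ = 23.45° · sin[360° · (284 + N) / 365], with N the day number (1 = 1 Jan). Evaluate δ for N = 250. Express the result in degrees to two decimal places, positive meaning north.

+5.40°

360 × (284 + 250) / 365 = 526.685°; sin(526.685°) = 0.2303.
δ = 23.45 × 0.2303 = 5.401° ≈ +5.40°.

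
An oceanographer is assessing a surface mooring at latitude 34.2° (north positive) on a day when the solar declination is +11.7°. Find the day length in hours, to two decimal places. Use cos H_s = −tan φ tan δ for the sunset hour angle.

13.08 hours

The sunset hour angle satisfies cos H_s = −tan φ tan δ = -0.1407, giving H_s = 98.09°.
Day length = 2 H_s / 15° h⁻¹ = 196.18° / 15 = 13.079 h.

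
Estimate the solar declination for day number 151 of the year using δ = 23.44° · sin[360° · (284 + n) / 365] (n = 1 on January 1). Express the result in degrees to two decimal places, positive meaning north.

360 × (284 + 151) / 365 = 429.041°; sin(429.041°) = 0.9338.
δ = 23.44 × 0.9338 = 21.888° ≈ +21.89°.

+21.89°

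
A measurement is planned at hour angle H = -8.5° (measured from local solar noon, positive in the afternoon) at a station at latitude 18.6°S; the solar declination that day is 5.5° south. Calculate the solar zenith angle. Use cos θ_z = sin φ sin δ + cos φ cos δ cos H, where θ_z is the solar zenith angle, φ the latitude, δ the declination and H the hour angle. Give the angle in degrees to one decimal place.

15.5°

cos θ_z = sin(-18.6°) sin(-5.5°) + cos(-18.6°) cos(-5.5°) cos(-8.50°) = 0.0306 + 0.9330 = 0.9636.
θ_z = arccos(0.9636) = 15.51°.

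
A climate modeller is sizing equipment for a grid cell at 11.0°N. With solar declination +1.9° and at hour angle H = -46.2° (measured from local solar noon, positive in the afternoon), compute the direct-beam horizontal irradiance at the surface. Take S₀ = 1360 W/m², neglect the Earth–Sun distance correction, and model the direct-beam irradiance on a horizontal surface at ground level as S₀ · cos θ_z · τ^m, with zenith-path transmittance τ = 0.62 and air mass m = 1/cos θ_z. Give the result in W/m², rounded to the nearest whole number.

cos θ_z = sin φ sin δ + cos φ cos δ cos H = (0.1908)(0.0332) + (0.9816)(0.9995)(0.6921) = 0.6854.
Air mass m = 1/cos θ_z = 1/0.6854 = 1.459; τ^m = 0.62^1.459 = 0.4979.
Surface direct beam = 1360 × 0.6854 × 0.4979 = 464.11 W/m².

464 W/m²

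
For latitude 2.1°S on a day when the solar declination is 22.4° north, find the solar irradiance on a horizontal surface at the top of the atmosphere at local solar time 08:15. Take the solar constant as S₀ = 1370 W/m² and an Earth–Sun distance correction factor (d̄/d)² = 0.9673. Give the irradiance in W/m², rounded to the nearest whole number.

662 W/m²

Hour angle H = 15° × (8.25 − 12) = -56.25°.
With φ = -2.1°, δ = 22.4°, H = -56.25°: sin φ sin δ = -0.0140, cos φ cos δ cos H = 0.5133, so cos θ_z = 0.4993.
Top-of-atmosphere irradiance = S₀ (d̄/d)² cos θ_z = 1370 × 0.9673 × 0.4993 = 661.67 W/m².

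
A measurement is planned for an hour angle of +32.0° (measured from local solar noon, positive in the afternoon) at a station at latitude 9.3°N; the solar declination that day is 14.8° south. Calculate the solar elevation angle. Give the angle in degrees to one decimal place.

cos θ_z = sin(9.3°) sin(-14.8°) + cos(9.3°) cos(-14.8°) cos(32.00°) = -0.0413 + 0.8091 = 0.7678.
θ_z = arccos(0.7678) = 39.84°, so the elevation is 90° − 39.84° = 50.16°.

50.2°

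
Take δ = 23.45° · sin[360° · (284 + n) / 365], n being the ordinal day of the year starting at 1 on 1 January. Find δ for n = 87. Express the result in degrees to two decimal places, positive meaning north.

+2.42°

360 × (284 + 87) / 365 = 365.918°; sin(365.918°) = 0.1031.
δ = 23.45 × 0.1031 = 2.418° ≈ +2.42°.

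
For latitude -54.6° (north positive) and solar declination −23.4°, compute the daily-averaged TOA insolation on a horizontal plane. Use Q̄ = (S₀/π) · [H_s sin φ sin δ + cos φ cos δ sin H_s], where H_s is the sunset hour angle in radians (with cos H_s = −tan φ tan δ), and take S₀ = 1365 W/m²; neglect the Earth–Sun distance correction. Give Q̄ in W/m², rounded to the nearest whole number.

496 W/m²

The sunset hour angle satisfies cos H_s = −tan φ tan δ = -0.6089, giving H_s = 127.51°. In radians, H_s = 2.2255.
H_s sin φ sin δ = 2.2255 × -0.8151 × -0.3971 = 0.7203.
cos φ cos δ sin H_s = 0.5793 × 0.9178 × 0.7932 = 0.4217.
Q̄ = (1365/π) × (0.7203 + 0.4217) = 434.49 × 1.1420 = 496.19 W/m².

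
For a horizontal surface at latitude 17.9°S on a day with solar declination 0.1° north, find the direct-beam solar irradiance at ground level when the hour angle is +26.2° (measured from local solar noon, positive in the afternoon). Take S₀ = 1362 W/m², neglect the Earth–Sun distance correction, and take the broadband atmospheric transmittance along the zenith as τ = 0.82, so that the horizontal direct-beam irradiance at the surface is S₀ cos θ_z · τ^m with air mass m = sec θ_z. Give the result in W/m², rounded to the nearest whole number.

With φ = -17.9°, δ = 0.1°, H = 26.20°: sin φ sin δ = -0.0005, cos φ cos δ cos H = 0.8538, so cos θ_z = 0.8533.
Air mass m = 1/cos θ_z = 1/0.8533 = 1.172; τ^m = 0.82^1.172 = 0.7925.
Surface direct beam = 1362 × 0.8533 × 0.7925 = 921.04 W/m².

921 W/m²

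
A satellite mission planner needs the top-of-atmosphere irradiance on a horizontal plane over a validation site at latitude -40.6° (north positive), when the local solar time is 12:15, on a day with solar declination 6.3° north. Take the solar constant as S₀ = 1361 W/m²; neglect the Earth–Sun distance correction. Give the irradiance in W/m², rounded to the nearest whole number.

Hour angle H = 15° × (12.25 − 12) = 3.75°.
With φ = -40.6°, δ = 6.3°, H = 3.75°: sin φ sin δ = -0.0714, cos φ cos δ cos H = 0.7531, so cos θ_z = 0.6817.
Top-of-atmosphere irradiance = S₀ cos θ_z = 1361 × 0.6817 = 927.79 W/m².

928 W/m²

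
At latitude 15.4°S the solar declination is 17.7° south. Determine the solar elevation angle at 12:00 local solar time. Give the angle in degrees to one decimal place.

87.7°

Hour angle H = 15° × (12 − 12) = 0.00°.
cos θ_z = sin φ sin δ + cos φ cos δ cos H = (-0.2656)(-0.3040) + (0.9641)(0.9527)(1.0000) = 0.9992.
θ_z = arccos(0.9992) = 2.29°, so the elevation is 90° − 2.29° = 87.71°.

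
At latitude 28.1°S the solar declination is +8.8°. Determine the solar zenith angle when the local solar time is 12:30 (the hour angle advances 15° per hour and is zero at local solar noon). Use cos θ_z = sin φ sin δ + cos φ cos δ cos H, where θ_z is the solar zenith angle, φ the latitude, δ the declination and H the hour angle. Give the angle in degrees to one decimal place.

37.6°

Hour angle H = 15° × (12.5 − 12) = 7.50°.
With φ = -28.1°, δ = 8.8°, H = 7.50°: sin φ sin δ = -0.0721, cos φ cos δ cos H = 0.8643, so cos θ_z = 0.7922.
θ_z = arccos(0.7922) = 37.61°.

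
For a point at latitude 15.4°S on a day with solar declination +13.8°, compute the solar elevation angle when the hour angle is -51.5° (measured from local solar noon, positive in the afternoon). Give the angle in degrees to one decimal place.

cos θ_z = sin φ sin δ + cos φ cos δ cos H = (-0.2656)(0.2385) + (0.9641)(0.9711)(0.6225) = 0.5195.
θ_z = arccos(0.5195) = 58.70°, so the elevation is 90° − 58.70° = 31.30°.

31.3°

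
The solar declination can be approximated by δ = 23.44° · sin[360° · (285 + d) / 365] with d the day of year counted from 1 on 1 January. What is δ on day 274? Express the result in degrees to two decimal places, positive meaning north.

360 × (285 + 274) / 365 = 551.342°; sin(551.342°) = -0.1967.
δ = 23.44 × -0.1967 = -4.611° ≈ -4.61°.

-4.61°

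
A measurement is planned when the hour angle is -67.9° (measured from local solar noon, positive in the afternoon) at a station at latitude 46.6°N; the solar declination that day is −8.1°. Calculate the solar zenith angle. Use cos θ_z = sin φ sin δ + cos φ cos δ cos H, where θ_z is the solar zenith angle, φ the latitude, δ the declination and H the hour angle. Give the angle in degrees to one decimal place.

With φ = 46.6°, δ = -8.1°, H = -67.90°: sin φ sin δ = -0.1024, cos φ cos δ cos H = 0.2559, so cos θ_z = 0.1535.
θ_z = arccos(0.1535) = 81.17°.

81.2°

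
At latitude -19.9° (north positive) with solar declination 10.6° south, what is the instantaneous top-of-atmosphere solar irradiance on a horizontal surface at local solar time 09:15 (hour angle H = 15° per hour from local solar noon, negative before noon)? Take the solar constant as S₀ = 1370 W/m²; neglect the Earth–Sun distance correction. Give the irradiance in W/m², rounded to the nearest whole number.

1038 W/m²

Hour angle H = 15° × (9.25 − 12) = -41.25°.
With φ = -19.9°, δ = -10.6°, H = -41.25°: sin φ sin δ = 0.0626, cos φ cos δ cos H = 0.6949, so cos θ_z = 0.7575.
Top-of-atmosphere irradiance = S₀ cos θ_z = 1370 × 0.7575 = 1037.77 W/m².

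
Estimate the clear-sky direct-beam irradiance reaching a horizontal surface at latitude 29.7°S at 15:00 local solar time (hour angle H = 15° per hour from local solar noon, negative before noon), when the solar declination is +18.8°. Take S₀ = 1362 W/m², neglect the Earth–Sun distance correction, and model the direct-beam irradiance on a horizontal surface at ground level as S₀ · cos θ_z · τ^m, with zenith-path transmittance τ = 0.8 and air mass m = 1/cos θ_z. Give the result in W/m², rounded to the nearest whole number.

338 W/m²

Hour angle H = 15° × (15 − 12) = 45.00°.
cos θ_z = sin(-29.7°) sin(18.8°) + cos(-29.7°) cos(18.8°) cos(45.00°) = -0.1597 + 0.5814 = 0.4217.
Air mass m = 1/cos θ_z = 1/0.4217 = 2.371; τ^m = 0.8^2.371 = 0.5892.
Surface direct beam = 1362 × 0.4217 × 0.5892 = 338.41 W/m².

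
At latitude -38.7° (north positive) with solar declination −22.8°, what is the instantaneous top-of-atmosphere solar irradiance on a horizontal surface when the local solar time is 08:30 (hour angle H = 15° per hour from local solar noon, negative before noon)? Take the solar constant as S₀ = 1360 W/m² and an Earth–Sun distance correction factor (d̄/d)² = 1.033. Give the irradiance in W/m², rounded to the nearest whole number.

Hour angle H = 15° × (8.5 − 12) = -52.50°.
cos θ_z = sin φ sin δ + cos φ cos δ cos H = (-0.6252)(-0.3875) + (0.7804)(0.9219)(0.6088) = 0.6803.
Top-of-atmosphere irradiance = S₀ (d̄/d)² cos θ_z = 1360 × 1.033 × 0.6803 = 955.74 W/m².

956 W/m²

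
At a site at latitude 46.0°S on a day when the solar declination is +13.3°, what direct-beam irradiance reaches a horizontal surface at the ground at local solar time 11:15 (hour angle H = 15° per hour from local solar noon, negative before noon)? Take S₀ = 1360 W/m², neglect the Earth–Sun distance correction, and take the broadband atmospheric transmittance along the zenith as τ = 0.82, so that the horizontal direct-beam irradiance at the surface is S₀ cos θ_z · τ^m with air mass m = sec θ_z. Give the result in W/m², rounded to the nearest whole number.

454 W/m²

Hour angle H = 15° × (11.25 − 12) = -11.25°.
cos θ_z = sin(-46.0°) sin(13.3°) + cos(-46.0°) cos(13.3°) cos(-11.25°) = -0.1655 + 0.6630 = 0.4975.
Air mass m = 1/cos θ_z = 1/0.4975 = 2.010; τ^m = 0.82^2.010 = 0.6711.
Surface direct beam = 1360 × 0.4975 × 0.6711 = 454.07 W/m².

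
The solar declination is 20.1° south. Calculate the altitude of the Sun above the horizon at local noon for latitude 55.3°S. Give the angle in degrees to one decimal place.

54.8°

At local solar noon the hour angle is zero, so the elevation is 90° − |φ − δ| = 90° − |-55.3° − (-20.1°)| = 90° − 35.2° = 54.8°.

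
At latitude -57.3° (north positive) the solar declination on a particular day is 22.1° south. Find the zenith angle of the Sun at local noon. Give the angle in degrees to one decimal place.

35.2°

At local solar noon the hour angle is zero, so the zenith angle is |φ − δ| = |-57.3° − (-22.1°)| = 35.2°.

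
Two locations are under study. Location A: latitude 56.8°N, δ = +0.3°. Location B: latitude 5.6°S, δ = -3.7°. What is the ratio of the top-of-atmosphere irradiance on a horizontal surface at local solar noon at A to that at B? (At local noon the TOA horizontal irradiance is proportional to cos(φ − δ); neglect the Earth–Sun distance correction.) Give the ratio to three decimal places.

0.552

A: cos θ_z = cos(56.8° − (0.3°)) = 0.5519.
B: cos θ_z = cos(-5.6° − (-3.7°)) = 0.9995.
Ratio A/B = 0.5519 / 0.9995 = 0.5522.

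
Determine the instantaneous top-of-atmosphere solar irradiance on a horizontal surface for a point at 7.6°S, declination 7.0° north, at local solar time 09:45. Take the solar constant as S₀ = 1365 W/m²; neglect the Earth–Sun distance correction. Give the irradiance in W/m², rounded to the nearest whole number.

Hour angle H = 15° × (9.75 − 12) = -33.75°.
cos θ_z = sin φ sin δ + cos φ cos δ cos H = (-0.1323)(0.1219) + (0.9912)(0.9925)(0.8315) = 0.8019.
Top-of-atmosphere irradiance = S₀ cos θ_z = 1365 × 0.8019 = 1094.59 W/m².

1095 W/m²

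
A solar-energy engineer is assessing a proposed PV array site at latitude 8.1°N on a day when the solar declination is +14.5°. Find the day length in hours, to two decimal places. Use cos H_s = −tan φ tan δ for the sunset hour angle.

12.28 hours

The sunset hour angle satisfies cos H_s = −tan φ tan δ = -0.0368, giving H_s = 92.11°.
Day length = 2 H_s / 15° h⁻¹ = 184.22° / 15 = 12.281 h.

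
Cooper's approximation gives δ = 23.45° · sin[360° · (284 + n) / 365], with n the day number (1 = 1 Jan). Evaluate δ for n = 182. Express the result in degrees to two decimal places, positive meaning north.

360 × (284 + 182) / 365 = 459.616°; sin(459.616°) = 0.9859.
δ = 23.45 × 0.9859 = 23.119° ≈ +23.12°.

+23.12°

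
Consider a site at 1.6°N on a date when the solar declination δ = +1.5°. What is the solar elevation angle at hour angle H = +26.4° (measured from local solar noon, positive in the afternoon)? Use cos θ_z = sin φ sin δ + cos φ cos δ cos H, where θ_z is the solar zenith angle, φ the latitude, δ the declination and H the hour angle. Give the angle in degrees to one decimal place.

cos θ_z = sin φ sin δ + cos φ cos δ cos H = (0.0279)(0.0262) + (0.9996)(0.9997)(0.8957) = 0.8958.
θ_z = arccos(0.8958) = 26.39°, so the elevation is 90° − 26.39° = 63.61°.

63.6°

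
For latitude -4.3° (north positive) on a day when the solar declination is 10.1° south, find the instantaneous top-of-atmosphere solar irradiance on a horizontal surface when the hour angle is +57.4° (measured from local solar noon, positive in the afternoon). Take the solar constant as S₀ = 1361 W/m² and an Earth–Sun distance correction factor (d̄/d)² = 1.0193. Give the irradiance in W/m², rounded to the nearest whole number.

With φ = -4.3°, δ = -10.1°, H = 57.40°: sin φ sin δ = 0.0131, cos φ cos δ cos H = 0.5289, so cos θ_z = 0.5420.
Top-of-atmosphere irradiance = S₀ (d̄/d)² cos θ_z = 1361 × 1.0193 × 0.5420 = 751.90 W/m².

752 W/m²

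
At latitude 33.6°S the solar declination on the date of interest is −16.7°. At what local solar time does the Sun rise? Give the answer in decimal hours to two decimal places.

5.23 h

−tan φ tan δ = −(-0.6644)(-0.3000) = -0.1993; H_s = arccos(-0.1993) = 101.50°.
Sunrise is at 12 − H_s/15 = 12 − 6.767 = 5.233 h local solar time.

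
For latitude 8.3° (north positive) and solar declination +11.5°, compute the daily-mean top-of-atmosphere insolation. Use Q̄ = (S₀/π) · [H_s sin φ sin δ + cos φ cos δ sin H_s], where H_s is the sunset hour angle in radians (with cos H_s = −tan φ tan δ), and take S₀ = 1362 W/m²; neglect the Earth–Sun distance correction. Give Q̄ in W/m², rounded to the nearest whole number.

cos H_s = −tan(8.3°) · tan(11.5°) = -0.0297, so H_s = arccos(-0.0297) = 91.70°. In radians, H_s = 1.6005.
H_s sin φ sin δ = 1.6005 × 0.1444 × 0.1994 = 0.0461.
cos φ cos δ sin H_s = 0.9895 × 0.9799 × 0.9996 = 0.9692.
Q̄ = (1362/π) × (0.0461 + 0.9692) = 433.54 × 1.0153 = 440.17 W/m².

440 W/m²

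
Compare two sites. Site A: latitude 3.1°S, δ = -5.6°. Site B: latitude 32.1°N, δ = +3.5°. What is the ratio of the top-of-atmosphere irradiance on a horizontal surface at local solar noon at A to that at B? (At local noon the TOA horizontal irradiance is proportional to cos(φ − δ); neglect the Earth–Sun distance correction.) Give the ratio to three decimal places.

A: cos θ_z = cos(-3.1° − (-5.6°)) = 0.9990.
B: cos θ_z = cos(32.1° − (3.5°)) = 0.8780.
Ratio A/B = 0.9990 / 0.8780 = 1.1378.

1.138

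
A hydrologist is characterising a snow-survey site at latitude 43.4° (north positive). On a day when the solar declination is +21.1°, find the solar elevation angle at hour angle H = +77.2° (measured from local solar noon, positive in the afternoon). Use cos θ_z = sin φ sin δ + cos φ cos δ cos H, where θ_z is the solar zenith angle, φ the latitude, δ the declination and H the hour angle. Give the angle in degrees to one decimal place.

cos θ_z = sin(43.4°) sin(21.1°) + cos(43.4°) cos(21.1°) cos(77.20°) = 0.2473 + 0.1502 = 0.3975.
θ_z = arccos(0.3975) = 66.58°, so the elevation is 90° − 66.58° = 23.42°.

23.4°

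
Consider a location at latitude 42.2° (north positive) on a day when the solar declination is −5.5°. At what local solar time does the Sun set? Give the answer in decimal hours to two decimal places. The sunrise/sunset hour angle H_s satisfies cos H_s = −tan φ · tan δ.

The sunset hour angle satisfies cos H_s = −tan φ tan δ = 0.0873, giving H_s = 84.99°.
Sunset is at 12 + H_s/15 = 12 + 5.666 = 17.666 h local solar time.

17.67 h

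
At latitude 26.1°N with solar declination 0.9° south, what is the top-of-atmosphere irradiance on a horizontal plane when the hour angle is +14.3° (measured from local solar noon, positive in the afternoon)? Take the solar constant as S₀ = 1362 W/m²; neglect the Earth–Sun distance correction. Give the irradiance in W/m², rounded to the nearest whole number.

1176 W/m²

With φ = 26.1°, δ = -0.9°, H = 14.30°: sin φ sin δ = -0.0069, cos φ cos δ cos H = 0.8701, so cos θ_z = 0.8632.
Top-of-atmosphere irradiance = S₀ cos θ_z = 1362 × 0.8632 = 1175.68 W/m².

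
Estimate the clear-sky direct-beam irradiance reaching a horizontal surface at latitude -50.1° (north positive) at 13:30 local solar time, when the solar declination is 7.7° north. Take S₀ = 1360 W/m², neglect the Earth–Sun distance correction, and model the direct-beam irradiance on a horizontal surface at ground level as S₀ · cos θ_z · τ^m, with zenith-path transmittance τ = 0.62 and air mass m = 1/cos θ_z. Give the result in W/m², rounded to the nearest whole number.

246 W/m²

Hour angle H = 15° × (13.5 − 12) = 22.50°.
cos θ_z = sin(-50.1°) sin(7.7°) + cos(-50.1°) cos(7.7°) cos(22.50°) = -0.1028 + 0.5873 = 0.4845.
Air mass m = 1/cos θ_z = 1/0.4845 = 2.064; τ^m = 0.62^2.064 = 0.3728.
Surface direct beam = 1360 × 0.4845 × 0.3728 = 245.65 W/m².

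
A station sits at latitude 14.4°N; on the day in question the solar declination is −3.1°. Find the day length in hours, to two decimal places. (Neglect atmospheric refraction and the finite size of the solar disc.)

−tan φ tan δ = −(0.2568)(-0.0542) = 0.0139; H_s = arccos(0.0139) = 89.20°.
Day length = 2 H_s / 15° h⁻¹ = 178.40° / 15 = 11.893 h.

11.89 hours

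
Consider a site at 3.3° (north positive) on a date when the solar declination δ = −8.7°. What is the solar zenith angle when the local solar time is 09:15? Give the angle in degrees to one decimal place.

42.8°

Hour angle H = 15° × (9.25 − 12) = -41.25°.
With φ = 3.3°, δ = -8.7°, H = -41.25°: sin φ sin δ = -0.0087, cos φ cos δ cos H = 0.7420, so cos θ_z = 0.7333.
θ_z = arccos(0.7333) = 42.84°.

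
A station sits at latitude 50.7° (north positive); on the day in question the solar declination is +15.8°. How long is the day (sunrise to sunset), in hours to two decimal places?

The sunset hour angle satisfies cos H_s = −tan φ tan δ = -0.3457, giving H_s = 110.22°.
Day length = 2 H_s / 15° h⁻¹ = 220.44° / 15 = 14.696 h.

14.70 hours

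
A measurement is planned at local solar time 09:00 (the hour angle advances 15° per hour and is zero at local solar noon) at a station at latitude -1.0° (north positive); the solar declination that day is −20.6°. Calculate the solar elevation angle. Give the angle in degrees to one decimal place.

41.9°

Hour angle H = 15° × (9 − 12) = -45.00°.
cos θ_z = sin(-1.0°) sin(-20.6°) + cos(-1.0°) cos(-20.6°) cos(-45.00°) = 0.0061 + 0.6618 = 0.6679.
θ_z = arccos(0.6679) = 48.09°, so the elevation is 90° − 48.09° = 41.91°.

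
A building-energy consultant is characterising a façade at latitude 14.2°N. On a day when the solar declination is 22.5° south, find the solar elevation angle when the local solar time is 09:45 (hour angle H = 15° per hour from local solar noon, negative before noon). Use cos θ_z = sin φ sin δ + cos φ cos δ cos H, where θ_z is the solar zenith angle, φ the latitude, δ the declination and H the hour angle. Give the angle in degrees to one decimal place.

40.6°

Hour angle H = 15° × (9.75 − 12) = -33.75°.
cos θ_z = sin φ sin δ + cos φ cos δ cos H = (0.2453)(-0.3827) + (0.9694)(0.9239)(0.8315) = 0.6508.
θ_z = arccos(0.6508) = 49.40°, so the elevation is 90° − 49.40° = 40.60°.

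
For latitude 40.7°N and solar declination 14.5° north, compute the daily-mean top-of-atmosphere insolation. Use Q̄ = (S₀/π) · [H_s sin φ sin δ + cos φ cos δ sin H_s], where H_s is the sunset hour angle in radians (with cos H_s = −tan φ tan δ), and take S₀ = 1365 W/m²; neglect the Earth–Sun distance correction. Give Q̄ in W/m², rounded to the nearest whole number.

cos H_s = −tan(40.7°) · tan(14.5°) = -0.2224, so H_s = arccos(-0.2224) = 102.85°. In radians, H_s = 1.7951.
H_s sin φ sin δ = 1.7951 × 0.6521 × 0.2504 = 0.2931.
cos φ cos δ sin H_s = 0.7581 × 0.9681 × 0.9749 = 0.7155.
Q̄ = (1365/π) × (0.2931 + 0.7155) = 434.49 × 1.0086 = 438.23 W/m².

438 W/m²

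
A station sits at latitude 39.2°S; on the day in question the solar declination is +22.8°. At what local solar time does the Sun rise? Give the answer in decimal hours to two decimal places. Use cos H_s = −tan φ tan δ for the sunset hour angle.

−tan φ tan δ = −(-0.8156)(0.4204) = 0.3429; H_s = arccos(0.3429) = 69.95°.
Sunrise is at 12 − H_s/15 = 12 − 4.663 = 7.337 h local solar time.

7.34 h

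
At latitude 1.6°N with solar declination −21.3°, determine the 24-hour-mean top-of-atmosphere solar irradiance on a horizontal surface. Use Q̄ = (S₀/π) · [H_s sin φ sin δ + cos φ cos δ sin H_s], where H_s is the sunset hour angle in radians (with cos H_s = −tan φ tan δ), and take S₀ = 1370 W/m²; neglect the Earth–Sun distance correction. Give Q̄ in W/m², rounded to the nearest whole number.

399 W/m²

The sunset hour angle satisfies cos H_s = −tan φ tan δ = 0.0109, giving H_s = 89.38°. In radians, H_s = 1.5600.
H_s sin φ sin δ = 1.5600 × 0.0279 × -0.3633 = -0.0158.
cos φ cos δ sin H_s = 0.9996 × 0.9317 × 0.9999 = 0.9312.
Q̄ = (1370/π) × (-0.0158 + 0.9312) = 436.08 × 0.9154 = 399.19 W/m².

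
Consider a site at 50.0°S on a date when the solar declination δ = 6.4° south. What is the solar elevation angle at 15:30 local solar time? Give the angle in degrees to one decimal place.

28.3°

Hour angle H = 15° × (15.5 − 12) = 52.50°.
cos θ_z = sin φ sin δ + cos φ cos δ cos H = (-0.7660)(-0.1115) + (0.6428)(0.9938)(0.6088) = 0.4743.
θ_z = arccos(0.4743) = 61.69°, so the elevation is 90° − 61.69° = 28.31°.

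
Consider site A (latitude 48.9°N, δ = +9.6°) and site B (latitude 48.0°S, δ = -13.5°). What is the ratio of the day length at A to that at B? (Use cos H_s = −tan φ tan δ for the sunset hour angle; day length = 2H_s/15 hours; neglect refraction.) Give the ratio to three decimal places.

A: H_s = arccos(−tan 48.9° · tan 9.6°) = 101.18°, so 2H_s/15 = 13.4907 h.
B: H_s = arccos(−tan -48.0° · tan -13.5°) = 105.46°, so 2H_s/15 = 14.0613 h.
Ratio A/B = 13.4907 / 14.0613 = 0.9594.

0.959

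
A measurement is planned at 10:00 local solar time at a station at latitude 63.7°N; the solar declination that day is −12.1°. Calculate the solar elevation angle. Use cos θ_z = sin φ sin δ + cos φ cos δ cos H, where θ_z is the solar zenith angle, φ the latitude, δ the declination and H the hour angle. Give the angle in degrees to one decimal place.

Hour angle H = 15° × (10 − 12) = -30.00°.
With φ = 63.7°, δ = -12.1°, H = -30.00°: sin φ sin δ = -0.1879, cos φ cos δ cos H = 0.3752, so cos θ_z = 0.1873.
θ_z = arccos(0.1873) = 79.20°, so the elevation is 90° − 79.20° = 10.80°.

10.8°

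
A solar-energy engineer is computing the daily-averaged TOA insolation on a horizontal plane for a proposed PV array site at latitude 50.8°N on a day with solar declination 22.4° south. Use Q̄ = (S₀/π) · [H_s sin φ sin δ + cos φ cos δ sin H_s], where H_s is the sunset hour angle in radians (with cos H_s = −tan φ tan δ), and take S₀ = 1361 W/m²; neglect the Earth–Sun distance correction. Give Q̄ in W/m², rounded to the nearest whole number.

85 W/m²

cos H_s = −tan(50.8°) · tan(-22.4°) = 0.5054, so H_s = arccos(0.5054) = 59.64°. In radians, H_s = 1.0409.
H_s sin φ sin δ = 1.0409 × 0.7749 × -0.3811 = -0.3074.
cos φ cos δ sin H_s = 0.6320 × 0.9245 × 0.8629 = 0.5042.
Q̄ = (1361/π) × (-0.3074 + 0.5042) = 433.22 × 0.1968 = 85.26 W/m².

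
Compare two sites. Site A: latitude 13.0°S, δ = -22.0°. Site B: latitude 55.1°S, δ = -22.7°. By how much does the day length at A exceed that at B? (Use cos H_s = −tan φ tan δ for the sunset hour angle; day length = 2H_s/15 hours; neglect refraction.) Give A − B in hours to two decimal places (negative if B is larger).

A: H_s = arccos(−tan -13.0° · tan -22.0°) = 95.35°, so 2H_s/15 = 12.7133 h.
B: H_s = arccos(−tan -55.1° · tan -22.7°) = 126.84°, so 2H_s/15 = 16.9120 h.
A − B = 12.7133 − 16.9120 = -4.1987 h.

-4.20 h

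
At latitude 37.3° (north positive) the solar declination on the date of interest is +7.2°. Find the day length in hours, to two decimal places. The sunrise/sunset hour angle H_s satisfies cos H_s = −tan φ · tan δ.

cos H_s = −tan(37.3°) · tan(7.2°) = -0.0962, so H_s = arccos(-0.0962) = 95.52°.
Day length = 2 H_s / 15° h⁻¹ = 191.04° / 15 = 12.736 h.

12.74 hours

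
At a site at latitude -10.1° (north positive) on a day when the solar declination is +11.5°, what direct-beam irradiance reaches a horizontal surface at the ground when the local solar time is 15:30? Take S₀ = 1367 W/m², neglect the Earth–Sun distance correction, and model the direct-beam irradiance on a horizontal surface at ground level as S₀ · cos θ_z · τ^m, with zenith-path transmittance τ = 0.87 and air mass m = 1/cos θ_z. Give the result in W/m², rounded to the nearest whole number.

587 W/m²

Hour angle H = 15° × (15.5 − 12) = 52.50°.
cos θ_z = sin φ sin δ + cos φ cos δ cos H = (-0.1754)(0.1994) + (0.9845)(0.9799)(0.6088) = 0.5523.
Air mass m = 1/cos θ_z = 1/0.5523 = 1.811; τ^m = 0.87^1.811 = 0.7771.
Surface direct beam = 1367 × 0.5523 × 0.7771 = 586.71 W/m².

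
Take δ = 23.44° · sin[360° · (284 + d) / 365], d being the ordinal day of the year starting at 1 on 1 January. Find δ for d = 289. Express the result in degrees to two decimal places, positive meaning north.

360 × (284 + 289) / 365 = 565.151°; sin(565.151°) = -0.4250.
δ = 23.44 × -0.4250 = -9.962° ≈ -9.96°.

-9.96°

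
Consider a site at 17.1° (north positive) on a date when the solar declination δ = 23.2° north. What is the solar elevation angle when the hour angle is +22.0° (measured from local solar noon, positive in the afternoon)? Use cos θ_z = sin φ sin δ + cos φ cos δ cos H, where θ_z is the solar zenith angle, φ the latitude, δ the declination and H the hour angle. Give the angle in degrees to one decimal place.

68.5°

cos θ_z = sin φ sin δ + cos φ cos δ cos H = (0.2940)(0.3939) + (0.9558)(0.9191)(0.9272) = 0.9303.
θ_z = arccos(0.9303) = 21.52°, so the elevation is 90° − 21.52° = 68.48°.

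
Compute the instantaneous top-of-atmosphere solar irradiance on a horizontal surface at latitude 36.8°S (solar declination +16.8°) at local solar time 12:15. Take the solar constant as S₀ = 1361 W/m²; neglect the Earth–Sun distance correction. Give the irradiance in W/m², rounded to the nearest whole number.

805 W/m²

Hour angle H = 15° × (12.25 − 12) = 3.75°.
With φ = -36.8°, δ = 16.8°, H = 3.75°: sin φ sin δ = -0.1731, cos φ cos δ cos H = 0.7649, so cos θ_z = 0.5918.
Top-of-atmosphere irradiance = S₀ cos θ_z = 1361 × 0.5918 = 805.44 W/m².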